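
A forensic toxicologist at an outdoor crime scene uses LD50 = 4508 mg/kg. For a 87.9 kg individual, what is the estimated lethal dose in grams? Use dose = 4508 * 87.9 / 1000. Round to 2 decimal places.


Lethal dose calculation:
Lethal dose = LD50 * body_weight / 1000
= 4508 * 87.9 / 1000
= 396253.2 / 1000
= 396.25 g

396.25


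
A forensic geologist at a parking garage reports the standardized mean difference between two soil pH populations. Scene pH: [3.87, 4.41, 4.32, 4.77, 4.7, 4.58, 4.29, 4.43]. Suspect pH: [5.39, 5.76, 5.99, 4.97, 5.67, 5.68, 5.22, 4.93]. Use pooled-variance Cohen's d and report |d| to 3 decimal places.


Pooled-variance Cohen's d for soil pH comparison:
Scene mean = 35.37 / 8 = 4.42125
Suspect mean = 43.61 / 8 = 5.45125
Scene sample variance s_s^2 = 0.079441
Suspect sample variance s_c^2 = 0.14947
Pooled variance = ((n_s-1)*s_s^2 + (n_c-1)*s_c^2) / (n_s + n_c - 2) = 0.114455
Pooled SD = sqrt(0.114455) = 0.338312
Mean difference = -1.03
|d| = |-1.03| / 0.338312 = 3.045

3.045


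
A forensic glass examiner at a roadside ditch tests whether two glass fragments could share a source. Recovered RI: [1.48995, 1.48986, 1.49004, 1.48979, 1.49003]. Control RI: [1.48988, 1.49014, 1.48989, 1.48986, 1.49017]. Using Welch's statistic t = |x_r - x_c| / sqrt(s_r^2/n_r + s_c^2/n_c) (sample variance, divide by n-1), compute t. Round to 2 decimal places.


Welch's t-criterion for glass RI comparison:
Recovered mean = sum / n_r = 7.44967 / 5 = 1.489934
Control mean = sum / n_c = 7.44994 / 5 = 1.489988
Recovered sample variance s_r^2 = 1.173e-08
Control sample variance s_c^2 = 2.347e-08
Welch SE (unpooled) = sqrt(s_r^2/n_r + s_c^2/n_c) = sqrt(2.346e-09 + 4.694e-09) = sqrt(7.04e-09) = 8.39047e-05
|mean_r - mean_c| = 5.4e-05
t = 5.4e-05 / 8.39047e-05 = 0.64

0.64


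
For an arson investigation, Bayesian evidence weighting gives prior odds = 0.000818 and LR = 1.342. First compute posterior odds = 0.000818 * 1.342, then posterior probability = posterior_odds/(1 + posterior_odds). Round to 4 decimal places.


Bayesian evidence evaluation:
Posterior odds = prior_odds * LR = 0.000818 * 1.342 = 0.001097756
Posterior probability = posterior_odds / (1 + posterior_odds)
= 0.001097756 / (1 + 0.001097756)
= 0.001097756 / 1.001097756
= 0.0011

0.0011


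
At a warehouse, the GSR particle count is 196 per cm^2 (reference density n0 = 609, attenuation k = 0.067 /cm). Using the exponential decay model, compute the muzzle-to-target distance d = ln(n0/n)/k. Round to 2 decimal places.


GSR distance calculation:
n0/n = 609 / 196 = 3.107143
ln(n0/n) = 1.133704
d = 1.133704 / 0.067 = 16.92 cm

16.92


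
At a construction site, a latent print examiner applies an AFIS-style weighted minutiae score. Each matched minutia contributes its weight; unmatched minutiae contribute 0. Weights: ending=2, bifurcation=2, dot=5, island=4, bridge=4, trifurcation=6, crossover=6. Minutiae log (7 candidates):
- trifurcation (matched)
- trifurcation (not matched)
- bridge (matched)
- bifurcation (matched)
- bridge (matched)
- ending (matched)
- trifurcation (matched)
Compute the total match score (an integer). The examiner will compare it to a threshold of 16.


Weighted minutiae match score:
  trifurcation: matched, +6 (running total 6)
  trifurcation: not matched, +0
  bridge: matched, +4 (running total 10)
  bifurcation: matched, +2 (running total 12)
  bridge: matched, +4 (running total 16)
  ending: matched, +2 (running total 18)
  trifurcation: matched, +6 (running total 24)
Total score = 24
Threshold = 16; verdict = identification

24


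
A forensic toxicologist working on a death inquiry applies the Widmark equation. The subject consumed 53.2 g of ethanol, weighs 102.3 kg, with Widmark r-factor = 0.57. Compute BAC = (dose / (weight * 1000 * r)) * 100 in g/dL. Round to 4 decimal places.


Applying the Widmark formula:
BAC = (dose_g / (body_wt * 1000 * r)) * 100
Denominator = 102.3 * 1000 * 0.57 = 58311
BAC = (53.2 / 58311) * 100
BAC = 0.0912 g/dL

0.0912


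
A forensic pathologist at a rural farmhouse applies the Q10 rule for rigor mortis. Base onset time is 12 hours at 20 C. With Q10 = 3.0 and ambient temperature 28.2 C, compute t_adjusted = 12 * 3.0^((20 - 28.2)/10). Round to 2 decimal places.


Rigor mortis time adjustment:
Exponent = (T_ref - T_actual) / 10 = (20 - 28.2) / 10 = -0.82
Q10 factor = 3.0^-0.82 = 0.40622
t_adjusted = 12 * 0.40622 = 4.87 hours

4.87


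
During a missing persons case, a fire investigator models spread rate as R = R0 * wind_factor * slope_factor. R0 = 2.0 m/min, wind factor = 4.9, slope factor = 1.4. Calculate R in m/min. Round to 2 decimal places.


Fire spread rate calculation:
R = R0 * wind_factor * slope_factor
= 2.0 * 4.9 * 1.4
= 9.8 * 1.4
= 13.72 m/min

13.72


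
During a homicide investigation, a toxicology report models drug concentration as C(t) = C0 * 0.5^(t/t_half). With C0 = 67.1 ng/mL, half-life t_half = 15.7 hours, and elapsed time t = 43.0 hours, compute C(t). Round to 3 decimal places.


Drug concentration decay:
Number of half-lives = t / t_half = 43.0 / 15.7 = 2.738854
Decay factor = 0.5^2.738854 = 0.14980379
C(t) = 67.1 * 0.14980379 = 10.052 ng/mL

10.052


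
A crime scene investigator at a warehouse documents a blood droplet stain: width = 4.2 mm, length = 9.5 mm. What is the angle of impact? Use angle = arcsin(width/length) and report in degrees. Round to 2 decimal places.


Blood spatter impact angle calculation:
width / length = 4.2 / 9.5 = 0.442105
angle = arcsin(0.442105)
angle = 26.24 degrees

26.24


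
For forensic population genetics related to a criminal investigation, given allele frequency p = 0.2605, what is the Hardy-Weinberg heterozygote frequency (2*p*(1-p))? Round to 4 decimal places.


Hardy-Weinberg heterozygote frequency:
q = 1 - p = 1 - 0.2605 = 0.7395
2pq = 2 * 0.2605 * 0.7395 = 0.3853

0.3853


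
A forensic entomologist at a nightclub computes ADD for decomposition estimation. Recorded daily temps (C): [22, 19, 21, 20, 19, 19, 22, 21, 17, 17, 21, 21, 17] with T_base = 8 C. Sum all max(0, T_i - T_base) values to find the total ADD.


Computing ADD day by day:
Day 1: max(0, 22 - 8) = 14
Day 2: max(0, 19 - 8) = 11
Day 3: max(0, 21 - 8) = 13
Day 4: max(0, 20 - 8) = 12
Day 5: max(0, 19 - 8) = 11
Day 6: max(0, 19 - 8) = 11
Day 7: max(0, 22 - 8) = 14
Day 8: max(0, 21 - 8) = 13
Day 9: max(0, 17 - 8) = 9
Day 10: max(0, 17 - 8) = 9
Day 11: max(0, 21 - 8) = 13
Day 12: max(0, 21 - 8) = 13
Day 13: max(0, 17 - 8) = 9
Total ADD = 152

152


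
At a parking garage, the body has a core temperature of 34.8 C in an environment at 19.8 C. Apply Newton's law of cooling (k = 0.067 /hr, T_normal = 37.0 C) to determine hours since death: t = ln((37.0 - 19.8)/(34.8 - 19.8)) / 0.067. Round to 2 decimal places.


Using Newton's law of cooling:
t = ln((T_normal - T_ambient) / (T_body - T_ambient)) / k
T_normal - T_ambient = 17.2
T_body - T_ambient = 15.0
Ratio = 1.146667
ln(ratio) = 0.136859
t = 0.136859 / 0.067 = 2.04 hours

2.04


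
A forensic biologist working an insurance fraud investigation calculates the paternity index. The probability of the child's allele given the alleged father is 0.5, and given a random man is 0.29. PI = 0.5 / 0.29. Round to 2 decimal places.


Paternity Index calculation:
PI = P(allele|father) / P(allele|random)
PI = 0.5 / 0.29
PI = 1.72

1.72


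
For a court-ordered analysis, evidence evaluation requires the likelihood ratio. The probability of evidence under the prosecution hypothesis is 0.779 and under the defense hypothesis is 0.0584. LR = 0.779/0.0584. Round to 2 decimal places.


Likelihood ratio calculation:
LR = P(E|Hp) / P(E|Hd)
LR = 0.779 / 0.0584
LR = 13.34

13.34


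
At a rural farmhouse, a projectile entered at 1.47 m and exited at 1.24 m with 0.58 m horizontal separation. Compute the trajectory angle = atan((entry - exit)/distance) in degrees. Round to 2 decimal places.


Bullet trajectory angle:
Height difference = 1.47 - 1.24 = 0.23 m
angle = atan(0.23 / 0.58)
angle = atan(0.396552)
angle = 21.63 degrees

21.63


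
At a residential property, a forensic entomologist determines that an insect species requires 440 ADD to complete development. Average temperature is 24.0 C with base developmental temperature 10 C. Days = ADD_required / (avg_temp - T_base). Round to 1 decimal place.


Insect development time:
Effective temperature = avg_temp - T_base = 24.0 - 10 = 14.0 C
Days = ADD / effective_temp = 440 / 14.0 = 31.4 days

31.4


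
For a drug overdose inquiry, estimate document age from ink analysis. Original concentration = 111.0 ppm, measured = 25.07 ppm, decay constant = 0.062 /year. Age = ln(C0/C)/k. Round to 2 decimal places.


Document age estimation:
C0/C = 111.0 / 25.07 = 4.427603
ln(C0/C) = 1.487858
t = 1.487858 / 0.062 = 24.00 years

24.00


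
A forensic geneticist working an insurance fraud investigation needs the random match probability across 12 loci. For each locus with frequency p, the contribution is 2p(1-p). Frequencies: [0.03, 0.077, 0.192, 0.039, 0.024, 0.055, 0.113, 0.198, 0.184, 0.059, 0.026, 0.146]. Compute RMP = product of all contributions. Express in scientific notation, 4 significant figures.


Computing RMP for 12 loci:
Locus 1: 2 * 0.03 * 0.97 = 0.0582
Locus 2: 2 * 0.077 * 0.923 = 0.142142
Locus 3: 2 * 0.192 * 0.808 = 0.310272
Locus 4: 2 * 0.039 * 0.961 = 0.074958
Locus 5: 2 * 0.024 * 0.976 = 0.046848
Locus 6: 2 * 0.055 * 0.945 = 0.10395
Locus 7: 2 * 0.113 * 0.887 = 0.200462
Locus 8: 2 * 0.198 * 0.802 = 0.317592
Locus 9: 2 * 0.184 * 0.816 = 0.300288
Locus 10: 2 * 0.059 * 0.941 = 0.111038
Locus 11: 2 * 0.026 * 0.974 = 0.050648
Locus 12: 2 * 0.146 * 0.854 = 0.249368
RMP = 2.512e-11

2.512e-11


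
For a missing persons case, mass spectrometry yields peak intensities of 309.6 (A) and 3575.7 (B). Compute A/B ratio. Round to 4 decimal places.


Spectral peak ratio:
Peak A = 309.6 counts
Peak B = 3575.7 counts
Ratio = 309.6 / 3575.7 = 0.0866

0.0866


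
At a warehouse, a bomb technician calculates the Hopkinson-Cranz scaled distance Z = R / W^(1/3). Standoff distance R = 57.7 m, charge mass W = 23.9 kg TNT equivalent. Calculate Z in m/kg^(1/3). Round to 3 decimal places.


Scaled distance calculation:
W^(1/3) = 23.9^(1/3) = 2.880487
Z = R / W^(1/3) = 57.7 / 2.880487
Z = 20.031 m/kg^(1/3)

20.031


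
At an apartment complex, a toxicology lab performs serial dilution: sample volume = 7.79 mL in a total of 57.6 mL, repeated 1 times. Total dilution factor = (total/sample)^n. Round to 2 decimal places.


Dilution factor calculation:
Single dilution = V_total / V_sample = 57.6 / 7.79 ≈ 7.394095
Number of dilutions = 1
Total DF = (57.6 / 7.79)^1 (full precision, rounded at the end) = 7.39

7.39


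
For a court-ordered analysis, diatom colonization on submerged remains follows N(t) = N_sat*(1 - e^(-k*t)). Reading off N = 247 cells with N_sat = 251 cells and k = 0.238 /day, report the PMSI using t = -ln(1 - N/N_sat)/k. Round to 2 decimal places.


PMSI from diatom colonization curve:
N / N_sat = 247 / 251 = 0.984064
1 - N/N_sat = 0.015936
ln(1 - N/N_sat) = -4.139175
t = -ln(1 - N/N_sat) / k = -(-4.139175) / 0.238 = 17.39 days

17.39


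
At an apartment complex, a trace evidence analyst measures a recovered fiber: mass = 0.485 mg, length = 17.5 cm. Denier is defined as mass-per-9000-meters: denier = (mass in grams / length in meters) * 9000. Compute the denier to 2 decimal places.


Denier calculation:
Mass in grams = 0.485 mg / 1000 = 0.000485 g
Length in meters = 17.5 cm / 100 = 0.175 m
Linear density = mass / length = 0.000485 / 0.175 = 0.00277143 g/m
Denier = (g/m) * 9000 = 0.00277143 * 9000 = 24.94

24.94


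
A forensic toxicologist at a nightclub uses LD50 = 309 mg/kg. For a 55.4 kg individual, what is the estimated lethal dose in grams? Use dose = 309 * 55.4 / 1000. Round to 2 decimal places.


Lethal dose calculation:
Lethal dose = LD50 * body_weight / 1000
= 309 * 55.4 / 1000
= 17118.6 / 1000
= 17.12 g

17.12


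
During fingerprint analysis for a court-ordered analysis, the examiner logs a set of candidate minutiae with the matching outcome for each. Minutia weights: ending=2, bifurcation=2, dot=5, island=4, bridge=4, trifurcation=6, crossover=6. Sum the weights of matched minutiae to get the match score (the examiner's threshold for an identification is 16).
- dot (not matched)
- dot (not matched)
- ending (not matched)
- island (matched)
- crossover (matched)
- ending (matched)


Weighted minutiae match score:
  dot: not matched, +0
  dot: not matched, +0
  ending: not matched, +0
  island: matched, +4 (running total 4)
  crossover: matched, +6 (running total 10)
  ending: matched, +2 (running total 12)
Total score = 12
Threshold = 16; verdict = inconclusive

12


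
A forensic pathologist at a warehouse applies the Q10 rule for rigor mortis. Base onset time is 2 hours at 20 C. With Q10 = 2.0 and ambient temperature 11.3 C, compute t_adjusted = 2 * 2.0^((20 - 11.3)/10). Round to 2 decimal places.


Rigor mortis time adjustment:
Exponent = (T_ref - T_actual) / 10 = (20 - 11.3) / 10 = 0.87
Q10 factor = 2.0^0.87 = 1.82766
t_adjusted = 2 * 1.82766 = 3.66 hours

3.66


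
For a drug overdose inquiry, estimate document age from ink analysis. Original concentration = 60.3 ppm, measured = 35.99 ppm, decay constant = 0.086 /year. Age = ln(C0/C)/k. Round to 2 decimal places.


Document age estimation:
C0/C = 60.3 / 35.99 = 1.675465
ln(C0/C) = 0.516091
t = 0.516091 / 0.086 = 6.00 years

6.00


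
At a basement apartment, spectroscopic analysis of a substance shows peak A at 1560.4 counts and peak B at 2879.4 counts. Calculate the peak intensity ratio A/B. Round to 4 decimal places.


Spectral peak ratio:
Peak A = 1560.4 counts
Peak B = 2879.4 counts
Ratio = 1560.4 / 2879.4 = 0.5419

0.5419


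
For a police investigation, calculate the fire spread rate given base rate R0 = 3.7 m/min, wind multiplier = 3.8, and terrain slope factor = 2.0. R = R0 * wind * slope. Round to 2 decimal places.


Fire spread rate calculation:
R = R0 * wind_factor * slope_factor
= 3.7 * 3.8 * 2.0
= 14.06 * 2.0
= 28.12 m/min

28.12


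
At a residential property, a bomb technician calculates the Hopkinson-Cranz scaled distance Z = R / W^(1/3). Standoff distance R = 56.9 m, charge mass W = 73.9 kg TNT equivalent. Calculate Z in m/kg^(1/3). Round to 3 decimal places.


Scaled distance calculation:
W^(1/3) = 73.9^(1/3) = 4.196444
Z = R / W^(1/3) = 56.9 / 4.196444
Z = 13.559 m/kg^(1/3)

13.559


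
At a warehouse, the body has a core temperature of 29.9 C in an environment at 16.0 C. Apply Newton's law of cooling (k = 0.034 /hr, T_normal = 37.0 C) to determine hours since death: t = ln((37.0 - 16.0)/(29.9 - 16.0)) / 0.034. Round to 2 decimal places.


Using Newton's law of cooling:
t = ln((T_normal - T_ambient) / (T_body - T_ambient)) / k
T_normal - T_ambient = 21.0
T_body - T_ambient = 13.9
Ratio = 1.510791
ln(ratio) = 0.412633
t = 0.412633 / 0.034 = 12.14 hours

12.14


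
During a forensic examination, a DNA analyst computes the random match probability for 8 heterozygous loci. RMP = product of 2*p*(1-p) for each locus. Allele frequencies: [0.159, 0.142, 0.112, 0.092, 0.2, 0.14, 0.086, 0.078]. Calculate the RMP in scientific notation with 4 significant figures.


Computing RMP for 8 loci:
Locus 1: 2 * 0.159 * 0.841 = 0.267438
Locus 2: 2 * 0.142 * 0.858 = 0.243672
Locus 3: 2 * 0.112 * 0.888 = 0.198912
Locus 4: 2 * 0.092 * 0.908 = 0.167072
Locus 5: 2 * 0.2 * 0.8 = 0.32
Locus 6: 2 * 0.14 * 0.86 = 0.2408
Locus 7: 2 * 0.086 * 0.914 = 0.157208
Locus 8: 2 * 0.078 * 0.922 = 0.143832
RMP = 3.773e-06

3.773e-06


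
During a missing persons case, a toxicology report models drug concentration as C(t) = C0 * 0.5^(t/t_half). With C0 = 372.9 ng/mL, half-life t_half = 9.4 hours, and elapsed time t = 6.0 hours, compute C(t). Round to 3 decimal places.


Drug concentration decay:
Number of half-lives = t / t_half = 6.0 / 9.4 = 0.638298
Decay factor = 0.5^0.638298 = 0.64247045
C(t) = 372.9 * 0.64247045 = 239.577 ng/mL

239.577


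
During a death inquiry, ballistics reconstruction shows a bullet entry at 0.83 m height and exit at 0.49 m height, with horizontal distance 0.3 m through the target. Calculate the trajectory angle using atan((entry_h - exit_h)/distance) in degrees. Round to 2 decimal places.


Bullet trajectory angle:
Height difference = 0.83 - 0.49 = 0.34 m
angle = atan(0.34 / 0.3)
angle = atan(1.133333)
angle = 48.58 degrees

48.58


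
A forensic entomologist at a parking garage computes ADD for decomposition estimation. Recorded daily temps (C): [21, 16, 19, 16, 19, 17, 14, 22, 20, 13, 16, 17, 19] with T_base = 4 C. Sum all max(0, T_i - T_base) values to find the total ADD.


Computing ADD day by day:
Day 1: max(0, 21 - 4) = 17
Day 2: max(0, 16 - 4) = 12
Day 3: max(0, 19 - 4) = 15
Day 4: max(0, 16 - 4) = 12
Day 5: max(0, 19 - 4) = 15
Day 6: max(0, 17 - 4) = 13
Day 7: max(0, 14 - 4) = 10
Day 8: max(0, 22 - 4) = 18
Day 9: max(0, 20 - 4) = 16
Day 10: max(0, 13 - 4) = 9
Day 11: max(0, 16 - 4) = 12
Day 12: max(0, 17 - 4) = 13
Day 13: max(0, 19 - 4) = 15
Total ADD = 177

177


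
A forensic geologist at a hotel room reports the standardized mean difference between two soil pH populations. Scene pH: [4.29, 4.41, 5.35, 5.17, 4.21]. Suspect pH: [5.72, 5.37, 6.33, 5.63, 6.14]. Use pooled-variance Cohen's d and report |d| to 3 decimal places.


Pooled-variance Cohen's d for soil pH comparison:
Scene mean = 23.43 / 5 = 4.686
Suspect mean = 29.19 / 5 = 5.838
Scene sample variance s_s^2 = 0.28368
Suspect sample variance s_c^2 = 0.15237
Pooled variance = ((n_s-1)*s_s^2 + (n_c-1)*s_c^2) / (n_s + n_c - 2) = 0.218025
Pooled SD = sqrt(0.218025) = 0.466931
Mean difference = -1.152
|d| = |-1.152| / 0.466931 = 2.467

2.467


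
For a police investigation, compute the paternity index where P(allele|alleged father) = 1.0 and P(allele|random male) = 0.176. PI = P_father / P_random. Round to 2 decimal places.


Paternity Index calculation:
PI = P(allele|father) / P(allele|random)
PI = 1.0 / 0.176
PI = 5.68

5.68


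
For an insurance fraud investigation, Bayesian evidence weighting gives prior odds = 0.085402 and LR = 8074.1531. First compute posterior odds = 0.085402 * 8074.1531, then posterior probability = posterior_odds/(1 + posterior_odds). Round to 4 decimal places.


Bayesian evidence evaluation:
Posterior odds = prior_odds * LR = 0.085402 * 8074.1531 = 689.5488
Posterior probability = posterior_odds / (1 + posterior_odds)
= 689.5488 / (1 + 689.5488)
= 689.5488 / 690.5488
= 0.9986

0.9986


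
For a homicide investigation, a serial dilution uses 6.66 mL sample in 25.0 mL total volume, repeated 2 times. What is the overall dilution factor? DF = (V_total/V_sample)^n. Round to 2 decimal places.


Dilution factor calculation:
Single dilution = V_total / V_sample = 25.0 / 6.66 ≈ 3.753754
Number of dilutions = 2
Total DF = (25.0 / 6.66)^2 (full precision, rounded at the end) = 14.09

14.09


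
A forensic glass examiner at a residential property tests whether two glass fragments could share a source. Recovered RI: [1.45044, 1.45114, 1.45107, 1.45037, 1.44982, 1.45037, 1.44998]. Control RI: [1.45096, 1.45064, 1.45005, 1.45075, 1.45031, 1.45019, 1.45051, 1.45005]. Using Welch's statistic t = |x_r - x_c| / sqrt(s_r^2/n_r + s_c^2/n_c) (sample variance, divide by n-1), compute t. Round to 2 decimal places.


Welch's t-criterion for glass RI comparison:
Recovered mean = sum / n_r = 10.15319 / 7 = 1.4504557
Control mean = sum / n_c = 11.60346 / 8 = 1.4504325
Recovered sample variance s_r^2 = 2.48495e-07
Control sample variance s_c^2 = 1.13507e-07
Welch SE (unpooled) = sqrt(s_r^2/n_r + s_c^2/n_c) = sqrt(3.54993e-08 + 1.41884e-08) = sqrt(4.96877e-08) = 0.000222907
|mean_r - mean_c| = 2.32143e-05
t = 2.32143e-05 / 0.000222907 = 0.10

0.10


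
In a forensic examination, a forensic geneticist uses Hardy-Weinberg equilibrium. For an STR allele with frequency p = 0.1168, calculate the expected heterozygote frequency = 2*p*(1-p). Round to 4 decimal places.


Hardy-Weinberg heterozygote frequency:
q = 1 - p = 1 - 0.1168 = 0.8832
2pq = 2 * 0.1168 * 0.8832 = 0.2063

0.2063


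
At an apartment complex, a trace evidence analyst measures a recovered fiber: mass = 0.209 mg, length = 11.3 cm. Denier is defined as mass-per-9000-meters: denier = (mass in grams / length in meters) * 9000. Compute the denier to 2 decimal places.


Denier calculation:
Mass in grams = 0.209 mg / 1000 = 0.000209 g
Length in meters = 11.3 cm / 100 = 0.113 m
Linear density = mass / length = 0.000209 / 0.113 = 0.00184956 g/m
Denier = (g/m) * 9000 = 0.00184956 * 9000 = 16.65

16.65


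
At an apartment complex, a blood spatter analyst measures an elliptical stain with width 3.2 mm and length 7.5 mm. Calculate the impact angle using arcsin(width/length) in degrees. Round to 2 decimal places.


Blood spatter impact angle calculation:
width / length = 3.2 / 7.5 = 0.426667
angle = arcsin(0.426667)
angle = 25.26 degrees

25.26


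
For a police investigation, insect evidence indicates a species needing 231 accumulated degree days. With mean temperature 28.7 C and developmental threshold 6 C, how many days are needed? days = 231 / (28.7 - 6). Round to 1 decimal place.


Insect development time:
Effective temperature = avg_temp - T_base = 28.7 - 6 = 22.7 C
Days = ADD / effective_temp = 231 / 22.7 = 10.2 days

10.2


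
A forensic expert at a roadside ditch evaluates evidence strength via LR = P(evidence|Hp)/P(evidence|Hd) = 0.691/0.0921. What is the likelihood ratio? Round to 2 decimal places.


Likelihood ratio calculation:
LR = P(E|Hp) / P(E|Hd)
LR = 0.691 / 0.0921
LR = 7.50

7.50


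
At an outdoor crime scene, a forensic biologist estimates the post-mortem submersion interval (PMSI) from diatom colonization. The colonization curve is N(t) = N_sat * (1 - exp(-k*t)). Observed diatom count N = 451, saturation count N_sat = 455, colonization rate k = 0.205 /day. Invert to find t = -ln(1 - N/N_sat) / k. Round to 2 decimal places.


PMSI from diatom colonization curve:
N / N_sat = 451 / 455 = 0.991209
1 - N/N_sat = 0.008791
ln(1 - N/N_sat) = -4.734027
t = -ln(1 - N/N_sat) / k = -(-4.734027) / 0.205 = 23.09 days

23.09


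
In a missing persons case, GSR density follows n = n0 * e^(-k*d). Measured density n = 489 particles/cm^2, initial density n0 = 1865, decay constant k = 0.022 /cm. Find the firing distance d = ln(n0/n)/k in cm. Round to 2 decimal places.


GSR distance calculation:
n0/n = 1865 / 489 = 3.813906
ln(n0/n) = 1.338654
d = 1.338654 / 0.022 = 60.85 cm

60.85


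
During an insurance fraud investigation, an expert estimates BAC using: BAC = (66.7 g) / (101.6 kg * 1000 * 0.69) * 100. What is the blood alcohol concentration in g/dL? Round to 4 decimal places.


Applying the Widmark formula:
BAC = (dose_g / (body_wt * 1000 * r)) * 100
Denominator = 101.6 * 1000 * 0.69 = 70104
BAC = (66.7 / 70104) * 100
BAC = 0.0951 g/dL

0.0951


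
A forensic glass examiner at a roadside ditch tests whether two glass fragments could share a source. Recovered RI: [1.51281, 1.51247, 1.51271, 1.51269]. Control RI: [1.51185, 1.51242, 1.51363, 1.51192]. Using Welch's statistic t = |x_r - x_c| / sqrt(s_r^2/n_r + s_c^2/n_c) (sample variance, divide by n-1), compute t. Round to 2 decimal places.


Welch's t-criterion for glass RI comparison:
Recovered mean = sum / n_r = 6.05068 / 4 = 1.51267
Control mean = sum / n_c = 6.04982 / 4 = 1.512455
Recovered sample variance s_r^2 = 2.05333e-08
Control sample variance s_c^2 = 6.78033e-07
Welch SE (unpooled) = sqrt(s_r^2/n_r + s_c^2/n_c) = sqrt(5.13333e-09 + 1.69508e-07) = sqrt(1.74641e-07) = 0.000417901
|mean_r - mean_c| = 0.000215
t = 0.000215 / 0.000417901 = 0.51

0.51


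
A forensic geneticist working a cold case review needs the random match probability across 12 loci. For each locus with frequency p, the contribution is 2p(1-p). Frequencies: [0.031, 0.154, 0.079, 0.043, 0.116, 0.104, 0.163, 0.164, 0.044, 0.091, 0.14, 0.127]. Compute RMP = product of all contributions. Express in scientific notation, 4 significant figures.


Computing RMP for 12 loci:
Locus 1: 2 * 0.031 * 0.969 = 0.060078
Locus 2: 2 * 0.154 * 0.846 = 0.260568
Locus 3: 2 * 0.079 * 0.921 = 0.145518
Locus 4: 2 * 0.043 * 0.957 = 0.082302
Locus 5: 2 * 0.116 * 0.884 = 0.205088
Locus 6: 2 * 0.104 * 0.896 = 0.186368
Locus 7: 2 * 0.163 * 0.837 = 0.272862
Locus 8: 2 * 0.164 * 0.836 = 0.274208
Locus 9: 2 * 0.044 * 0.956 = 0.084128
Locus 10: 2 * 0.091 * 0.909 = 0.165438
Locus 11: 2 * 0.14 * 0.86 = 0.2408
Locus 12: 2 * 0.127 * 0.873 = 0.221742
RMP = 3.985e-10

3.985e-10


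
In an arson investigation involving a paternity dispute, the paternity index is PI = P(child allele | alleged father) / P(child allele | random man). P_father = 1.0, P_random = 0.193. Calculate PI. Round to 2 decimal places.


Paternity Index calculation:
PI = P(allele|father) / P(allele|random)
PI = 1.0 / 0.193
PI = 5.18

5.18


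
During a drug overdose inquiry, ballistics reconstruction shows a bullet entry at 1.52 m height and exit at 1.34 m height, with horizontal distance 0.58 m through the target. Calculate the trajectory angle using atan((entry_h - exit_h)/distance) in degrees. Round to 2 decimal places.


Bullet trajectory angle:
Height difference = 1.52 - 1.34 = 0.18 m
angle = atan(0.18 / 0.58)
angle = atan(0.310345)
angle = 17.24 degrees

17.24


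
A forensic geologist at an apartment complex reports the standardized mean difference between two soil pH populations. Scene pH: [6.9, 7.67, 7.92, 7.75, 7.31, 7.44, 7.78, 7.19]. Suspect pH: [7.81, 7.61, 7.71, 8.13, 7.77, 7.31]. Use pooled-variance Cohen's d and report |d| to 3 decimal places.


Pooled-variance Cohen's d for soil pH comparison:
Scene mean = 59.96 / 8 = 7.495
Suspect mean = 46.34 / 6 = 7.723333
Scene sample variance s_s^2 = 0.120257
Suspect sample variance s_c^2 = 0.071787
Pooled variance = ((n_s-1)*s_s^2 + (n_c-1)*s_c^2) / (n_s + n_c - 2) = 0.100061
Pooled SD = sqrt(0.100061) = 0.316324
Mean difference = -0.228333
|d| = |-0.228333| / 0.316324 = 0.722

0.722


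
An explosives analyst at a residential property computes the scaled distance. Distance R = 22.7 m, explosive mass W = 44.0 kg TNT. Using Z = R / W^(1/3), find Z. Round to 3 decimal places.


Scaled distance calculation:
W^(1/3) = 44.0^(1/3) = 3.530348
Z = R / W^(1/3) = 22.7 / 3.530348
Z = 6.430 m/kg^(1/3)

6.430


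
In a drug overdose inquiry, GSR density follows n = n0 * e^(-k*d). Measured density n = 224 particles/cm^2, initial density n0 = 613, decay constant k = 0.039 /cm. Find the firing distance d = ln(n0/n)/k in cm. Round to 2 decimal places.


GSR distance calculation:
n0/n = 613 / 224 = 2.736607
ln(n0/n) = 1.006719
d = 1.006719 / 0.039 = 25.81 cm

25.81


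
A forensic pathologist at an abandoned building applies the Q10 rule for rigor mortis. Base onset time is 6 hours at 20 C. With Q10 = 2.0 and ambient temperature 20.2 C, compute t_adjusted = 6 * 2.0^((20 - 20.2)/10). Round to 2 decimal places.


Rigor mortis time adjustment:
Exponent = (T_ref - T_actual) / 10 = (20 - 20.2) / 10 = -0.02
Q10 factor = 2.0^-0.02 = 0.98623
t_adjusted = 6 * 0.98623 = 5.92 hours

5.92


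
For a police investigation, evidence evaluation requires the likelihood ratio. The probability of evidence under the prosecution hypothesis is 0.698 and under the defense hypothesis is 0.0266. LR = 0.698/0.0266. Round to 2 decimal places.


Likelihood ratio calculation:
LR = P(E|Hp) / P(E|Hd)
LR = 0.698 / 0.0266
LR = 26.24

26.24


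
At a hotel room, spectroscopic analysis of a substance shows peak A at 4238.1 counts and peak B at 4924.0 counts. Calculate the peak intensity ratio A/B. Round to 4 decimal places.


Spectral peak ratio:
Peak A = 4238.1 counts
Peak B = 4924.0 counts
Ratio = 4238.1 / 4924.0 = 0.8607

0.8607


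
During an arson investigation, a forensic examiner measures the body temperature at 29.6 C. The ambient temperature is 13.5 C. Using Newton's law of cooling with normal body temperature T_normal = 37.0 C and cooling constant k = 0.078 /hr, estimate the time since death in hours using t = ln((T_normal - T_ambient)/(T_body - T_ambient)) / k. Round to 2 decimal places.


Using Newton's law of cooling:
t = ln((T_normal - T_ambient) / (T_body - T_ambient)) / k
T_normal - T_ambient = 23.5
T_body - T_ambient = 16.1
Ratio = 1.459627
ln(ratio) = 0.378181
t = 0.378181 / 0.078 = 4.85 hours

4.85


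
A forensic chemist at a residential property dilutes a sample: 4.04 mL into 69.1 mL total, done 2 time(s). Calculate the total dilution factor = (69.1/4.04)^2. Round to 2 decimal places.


Dilution factor calculation:
Single dilution = V_total / V_sample = 69.1 / 4.04 ≈ 17.10396
Number of dilutions = 2
Total DF = (69.1 / 4.04)^2 (full precision, rounded at the end) = 292.55

292.55


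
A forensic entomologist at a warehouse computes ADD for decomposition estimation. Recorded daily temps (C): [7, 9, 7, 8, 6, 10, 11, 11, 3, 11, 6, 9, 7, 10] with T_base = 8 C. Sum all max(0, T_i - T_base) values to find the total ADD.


Computing ADD day by day:
Day 1: max(0, 7 - 8) = 0
Day 2: max(0, 9 - 8) = 1
Day 3: max(0, 7 - 8) = 0
Day 4: max(0, 8 - 8) = 0
Day 5: max(0, 6 - 8) = 0
Day 6: max(0, 10 - 8) = 2
Day 7: max(0, 11 - 8) = 3
Day 8: max(0, 11 - 8) = 3
Day 9: max(0, 3 - 8) = 0
Day 10: max(0, 11 - 8) = 3
Day 11: max(0, 6 - 8) = 0
Day 12: max(0, 9 - 8) = 1
Day 13: max(0, 7 - 8) = 0
Day 14: max(0, 10 - 8) = 2
Total ADD = 15

15


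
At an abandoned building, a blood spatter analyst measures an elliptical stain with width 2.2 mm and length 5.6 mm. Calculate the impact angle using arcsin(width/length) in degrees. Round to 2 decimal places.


Blood spatter impact angle calculation:
width / length = 2.2 / 5.6 = 0.392857
angle = arcsin(0.392857)
angle = 23.13 degrees

23.13


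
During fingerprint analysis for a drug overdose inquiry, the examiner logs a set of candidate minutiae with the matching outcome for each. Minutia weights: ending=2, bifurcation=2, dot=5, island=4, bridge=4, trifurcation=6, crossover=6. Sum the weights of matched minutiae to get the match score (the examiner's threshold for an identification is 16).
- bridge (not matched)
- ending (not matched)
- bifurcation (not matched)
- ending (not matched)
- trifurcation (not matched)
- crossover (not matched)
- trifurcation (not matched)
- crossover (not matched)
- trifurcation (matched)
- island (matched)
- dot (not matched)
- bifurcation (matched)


Weighted minutiae match score:
  bridge: not matched, +0
  ending: not matched, +0
  bifurcation: not matched, +0
  ending: not matched, +0
  trifurcation: not matched, +0
  crossover: not matched, +0
  trifurcation: not matched, +0
  crossover: not matched, +0
  trifurcation: matched, +6 (running total 6)
  island: matched, +4 (running total 10)
  dot: not matched, +0
  bifurcation: matched, +2 (running total 12)
Total score = 12
Threshold = 16; verdict = inconclusive

12


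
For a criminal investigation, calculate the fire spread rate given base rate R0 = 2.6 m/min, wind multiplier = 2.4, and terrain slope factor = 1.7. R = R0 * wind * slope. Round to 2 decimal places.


Fire spread rate calculation:
R = R0 * wind_factor * slope_factor
= 2.6 * 2.4 * 1.7
= 6.24 * 1.7
= 10.61 m/min

10.61


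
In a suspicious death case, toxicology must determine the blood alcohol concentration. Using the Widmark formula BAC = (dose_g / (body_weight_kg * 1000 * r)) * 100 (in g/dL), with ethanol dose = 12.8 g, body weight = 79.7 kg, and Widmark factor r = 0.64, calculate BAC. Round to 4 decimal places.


Applying the Widmark formula:
BAC = (dose_g / (body_wt * 1000 * r)) * 100
Denominator = 79.7 * 1000 * 0.64 = 51008
BAC = (12.8 / 51008) * 100
BAC = 0.0251 g/dL

0.0251


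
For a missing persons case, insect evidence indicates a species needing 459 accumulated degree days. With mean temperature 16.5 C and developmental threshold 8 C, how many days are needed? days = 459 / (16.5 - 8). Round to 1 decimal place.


Insect development time:
Effective temperature = avg_temp - T_base = 16.5 - 8 = 8.5 C
Days = ADD / effective_temp = 459 / 8.5 = 54.0 days

54.0


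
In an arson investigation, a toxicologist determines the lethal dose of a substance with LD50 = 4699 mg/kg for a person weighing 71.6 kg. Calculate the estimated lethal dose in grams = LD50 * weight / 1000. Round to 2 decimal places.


Lethal dose calculation:
Lethal dose = LD50 * body_weight / 1000
= 4699 * 71.6 / 1000
= 336448.4 / 1000
= 336.45 g

336.45


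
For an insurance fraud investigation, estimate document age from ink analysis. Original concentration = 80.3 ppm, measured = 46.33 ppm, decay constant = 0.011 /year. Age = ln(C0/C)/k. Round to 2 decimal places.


Document age estimation:
C0/C = 80.3 / 46.33 = 1.733218
ln(C0/C) = 0.54998
t = 0.54998 / 0.011 = 50.00 years

50.00


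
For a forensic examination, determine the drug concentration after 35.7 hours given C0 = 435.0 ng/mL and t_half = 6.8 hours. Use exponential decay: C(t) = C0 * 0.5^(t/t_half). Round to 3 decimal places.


Drug concentration decay:
Number of half-lives = t / t_half = 35.7 / 6.8 = 5.25
Decay factor = 0.5^5.25 = 0.02627801
C(t) = 435.0 * 0.02627801 = 11.431 ng/mL

11.431


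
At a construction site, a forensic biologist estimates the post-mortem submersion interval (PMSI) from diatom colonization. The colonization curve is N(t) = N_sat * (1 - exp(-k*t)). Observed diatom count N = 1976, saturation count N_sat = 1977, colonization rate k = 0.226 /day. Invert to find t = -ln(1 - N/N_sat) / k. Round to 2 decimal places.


PMSI from diatom colonization curve:
N / N_sat = 1976 / 1977 = 0.999494
1 - N/N_sat = 0.000506
ln(1 - N/N_sat) = -7.588974
t = -ln(1 - N/N_sat) / k = -(-7.588974) / 0.226 = 33.58 days

33.58


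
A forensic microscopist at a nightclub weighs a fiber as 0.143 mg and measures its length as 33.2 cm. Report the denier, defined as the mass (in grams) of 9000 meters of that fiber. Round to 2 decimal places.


Denier calculation:
Mass in grams = 0.143 mg / 1000 = 0.000143 g
Length in meters = 33.2 cm / 100 = 0.332 m
Linear density = mass / length = 0.000143 / 0.332 = 0.00043072 g/m
Denier = (g/m) * 9000 = 0.00043072 * 9000 = 3.88

3.88


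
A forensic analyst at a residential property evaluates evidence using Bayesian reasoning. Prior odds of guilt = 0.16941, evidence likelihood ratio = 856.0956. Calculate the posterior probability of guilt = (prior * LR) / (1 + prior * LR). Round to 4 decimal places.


Bayesian evidence evaluation:
Posterior odds = prior_odds * LR = 0.16941 * 856.0956 = 145.0312
Posterior probability = posterior_odds / (1 + posterior_odds)
= 145.0312 / (1 + 145.0312)
= 145.0312 / 146.0312
= 0.9932

0.9932


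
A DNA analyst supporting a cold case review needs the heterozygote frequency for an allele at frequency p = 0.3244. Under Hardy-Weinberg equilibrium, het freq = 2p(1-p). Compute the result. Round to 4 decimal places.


Hardy-Weinberg heterozygote frequency:
q = 1 - p = 1 - 0.3244 = 0.6756
2pq = 2 * 0.3244 * 0.6756 = 0.4383

0.4383


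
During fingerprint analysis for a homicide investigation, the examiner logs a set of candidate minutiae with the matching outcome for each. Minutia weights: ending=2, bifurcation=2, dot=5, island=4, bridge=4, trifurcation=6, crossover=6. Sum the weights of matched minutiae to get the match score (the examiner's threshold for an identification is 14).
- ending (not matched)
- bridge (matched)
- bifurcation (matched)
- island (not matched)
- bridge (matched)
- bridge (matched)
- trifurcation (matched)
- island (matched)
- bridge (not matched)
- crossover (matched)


Weighted minutiae match score:
  ending: not matched, +0
  bridge: matched, +4 (running total 4)
  bifurcation: matched, +2 (running total 6)
  island: not matched, +0
  bridge: matched, +4 (running total 10)
  bridge: matched, +4 (running total 14)
  trifurcation: matched, +6 (running total 20)
  island: matched, +4 (running total 24)
  bridge: not matched, +0
  crossover: matched, +6 (running total 30)
Total score = 30
Threshold = 14; verdict = identification

30


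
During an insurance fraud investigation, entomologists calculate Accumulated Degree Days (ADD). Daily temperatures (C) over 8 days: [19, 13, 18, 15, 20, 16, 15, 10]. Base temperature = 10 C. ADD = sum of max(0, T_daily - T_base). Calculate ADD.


Computing ADD day by day:
Day 1: max(0, 19 - 10) = 9
Day 2: max(0, 13 - 10) = 3
Day 3: max(0, 18 - 10) = 8
Day 4: max(0, 15 - 10) = 5
Day 5: max(0, 20 - 10) = 10
Day 6: max(0, 16 - 10) = 6
Day 7: max(0, 15 - 10) = 5
Day 8: max(0, 10 - 10) = 0
Total ADD = 46

46


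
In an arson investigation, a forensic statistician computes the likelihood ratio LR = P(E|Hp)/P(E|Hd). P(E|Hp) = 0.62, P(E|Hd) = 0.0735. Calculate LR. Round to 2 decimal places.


Likelihood ratio calculation:
LR = P(E|Hp) / P(E|Hd)
LR = 0.62 / 0.0735
LR = 8.44

8.44


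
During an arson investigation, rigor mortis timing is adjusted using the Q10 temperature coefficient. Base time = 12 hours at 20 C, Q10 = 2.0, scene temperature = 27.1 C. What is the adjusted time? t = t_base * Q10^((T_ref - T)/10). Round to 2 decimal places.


Rigor mortis time adjustment:
Exponent = (T_ref - T_actual) / 10 = (20 - 27.1) / 10 = -0.71
Q10 factor = 2.0^-0.71 = 0.61132
t_adjusted = 12 * 0.61132 = 7.34 hours

7.34


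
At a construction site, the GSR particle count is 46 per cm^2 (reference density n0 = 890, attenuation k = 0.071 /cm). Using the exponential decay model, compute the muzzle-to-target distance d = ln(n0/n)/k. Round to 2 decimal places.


GSR distance calculation:
n0/n = 890 / 46 = 19.347826
ln(n0/n) = 2.96258
d = 2.96258 / 0.071 = 41.73 cm

41.73


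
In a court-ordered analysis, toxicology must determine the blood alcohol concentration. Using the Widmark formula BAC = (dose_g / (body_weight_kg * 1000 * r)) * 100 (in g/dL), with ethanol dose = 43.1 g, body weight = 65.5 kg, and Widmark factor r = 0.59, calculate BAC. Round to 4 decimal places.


Applying the Widmark formula:
BAC = (dose_g / (body_wt * 1000 * r)) * 100
Denominator = 65.5 * 1000 * 0.59 = 38645
BAC = (43.1 / 38645) * 100
BAC = 0.1115 g/dL

0.1115


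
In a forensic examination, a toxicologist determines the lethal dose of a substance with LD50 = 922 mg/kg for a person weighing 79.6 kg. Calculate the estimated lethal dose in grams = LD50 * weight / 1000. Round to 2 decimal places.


Lethal dose calculation:
Lethal dose = LD50 * body_weight / 1000
= 922 * 79.6 / 1000
= 73391.2 / 1000
= 73.39 g

73.39


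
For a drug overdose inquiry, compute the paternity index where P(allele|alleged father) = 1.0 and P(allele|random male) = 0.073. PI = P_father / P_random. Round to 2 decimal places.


Paternity Index calculation:
PI = P(allele|father) / P(allele|random)
PI = 1.0 / 0.073
PI = 13.70

13.70


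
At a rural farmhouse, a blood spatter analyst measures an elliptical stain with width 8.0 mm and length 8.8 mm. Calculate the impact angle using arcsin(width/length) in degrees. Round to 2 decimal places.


Blood spatter impact angle calculation:
width / length = 8.0 / 8.8 = 0.909091
angle = arcsin(0.909091)
angle = 65.38 degrees

65.38


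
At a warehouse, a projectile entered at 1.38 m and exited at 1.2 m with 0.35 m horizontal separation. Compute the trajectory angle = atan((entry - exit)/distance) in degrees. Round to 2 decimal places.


Bullet trajectory angle:
Height difference = 1.38 - 1.2 = 0.18 m
angle = atan(0.18 / 0.35)
angle = atan(0.514286)
angle = 27.22 degrees

27.22


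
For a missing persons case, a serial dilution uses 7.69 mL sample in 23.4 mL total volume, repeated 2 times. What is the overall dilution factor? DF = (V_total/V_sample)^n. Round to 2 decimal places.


Dilution factor calculation:
Single dilution = V_total / V_sample = 23.4 / 7.69 ≈ 3.042913
Number of dilutions = 2
Total DF = (23.4 / 7.69)^2 (full precision, rounded at the end) = 9.26

9.26


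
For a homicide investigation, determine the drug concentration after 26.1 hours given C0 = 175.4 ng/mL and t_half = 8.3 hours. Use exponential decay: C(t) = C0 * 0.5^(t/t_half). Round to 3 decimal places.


Drug concentration decay:
Number of half-lives = t / t_half = 26.1 / 8.3 = 3.144578
Decay factor = 0.5^3.144578 = 0.11308049
C(t) = 175.4 * 0.11308049 = 19.834 ng/mL

19.834
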